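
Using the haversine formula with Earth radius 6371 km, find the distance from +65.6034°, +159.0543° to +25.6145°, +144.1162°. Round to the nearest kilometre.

Δλ = 144.1162 − 159.0543 = -14.9381°.
Δφ = 25.6145 − 65.6034 = -39.9889°.
a = sin²(Δφ/2) + cos φ₁ · cos φ₂ · sin²(Δλ/2) = 0.123209.
c = 2·atan2(√a, √(1−a)) = 0.71730 rad → d = 6371·c ≈ 4569.93 km.

4570 km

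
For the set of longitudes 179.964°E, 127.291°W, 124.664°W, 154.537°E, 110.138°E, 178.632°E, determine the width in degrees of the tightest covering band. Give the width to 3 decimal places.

Sort the longitudes: -127.291°, -124.664°, +110.138°, +154.537°, +178.632°, +179.964°.
Eastward gaps between consecutive values (wrapping around): 2.627°, 234.802°, 44.399°, 24.095°, 1.332°, 52.745°.
Largest gap = 234.802° ⇒ minimal covering band is its complement: 360° − 234.802° = 125.198°.
Band runs from +110.138° eastward to -124.664°, crossing the antimeridian.

125.198°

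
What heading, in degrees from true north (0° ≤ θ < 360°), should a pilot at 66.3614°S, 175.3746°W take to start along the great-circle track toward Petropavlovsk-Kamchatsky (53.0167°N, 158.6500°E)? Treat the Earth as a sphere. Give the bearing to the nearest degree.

Δλ = 158.6500 − -175.3746 = 334.0246°; wrapped into (−180°, 180°]: -25.9754°.
θ = atan2( sin Δλ · cos φ₂ , cos φ₁ · sin φ₂ − sin φ₁ · cos φ₂ · cos Δλ )
  = atan2(-0.26348, 0.81573) = -17.901° → normalised to [0°, 360°): 342.099°.

342°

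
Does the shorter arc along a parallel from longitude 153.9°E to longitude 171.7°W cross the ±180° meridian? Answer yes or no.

Naïve |-171.7 − 153.9| = 325.6° > 180°, so the shorter arc goes the other way round — across 180°.
Signed shortest Δλ = ((-171.7 − 153.9 + 180) mod 360) − 180 = 34.4°.
Going east by 34.4° from +153.9° passes through 180° before reaching -171.7°.

Yes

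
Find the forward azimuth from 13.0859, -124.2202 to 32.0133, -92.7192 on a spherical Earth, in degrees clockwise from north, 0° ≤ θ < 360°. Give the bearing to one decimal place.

51.5°

Δλ = -92.7192 − -124.2202 = 31.5010°.
θ = atan2( sin Δλ · cos φ₂ , cos φ₁ · sin φ₂ − sin φ₁ · cos φ₂ · cos Δλ )
  = atan2(0.44305, 0.35266) = 51.481° → normalised to [0°, 360°): 51.481°.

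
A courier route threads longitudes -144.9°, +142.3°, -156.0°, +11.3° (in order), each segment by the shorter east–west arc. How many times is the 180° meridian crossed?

Leg 1: -144.9° → +142.3°, shortest Δλ = -72.8° (west) — crosses 180°.
Leg 2: +142.3° → -156.0°, shortest Δλ = 61.7° (east) — crosses 180°.
Leg 3: -156.0° → +11.3°, shortest Δλ = 167.3° (east) — does not cross 180°.
Total crossings: 2.

2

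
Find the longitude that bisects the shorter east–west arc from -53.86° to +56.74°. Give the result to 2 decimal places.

Signed shortest Δλ from -53.86° to +56.74° is +110.60°.
Midpoint longitude = -53.86° + (+110.60°)/2 = -53.86° + 55.30° = +1.44°.

+1.44°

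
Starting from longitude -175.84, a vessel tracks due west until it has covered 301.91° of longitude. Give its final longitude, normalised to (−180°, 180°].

-117.75°

Start at -175.84°; shift −301.91° → -477.75°.
-477.75° lies outside (−180°, 180°]; add 360° → -117.75°.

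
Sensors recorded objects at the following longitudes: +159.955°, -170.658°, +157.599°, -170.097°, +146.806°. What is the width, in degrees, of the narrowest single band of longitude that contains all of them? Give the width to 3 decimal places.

43.097°

Sort the longitudes: -170.658°, -170.097°, +146.806°, +157.599°, +159.955°.
Eastward gaps between consecutive values (wrapping around): 0.561°, 316.903°, 10.793°, 2.356°, 29.387°.
Largest gap = 316.903° ⇒ minimal covering band is its complement: 360° − 316.903° = 43.097°.
Band runs from +146.806° eastward to -170.097°, crossing the antimeridian.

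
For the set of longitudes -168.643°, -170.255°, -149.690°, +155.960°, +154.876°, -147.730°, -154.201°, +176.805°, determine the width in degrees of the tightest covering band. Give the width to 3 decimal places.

Sort the longitudes: -170.255°, -168.643°, -154.201°, -149.690°, -147.730°, +154.876°, +155.960°, +176.805°.
Eastward gaps between consecutive values (wrapping around): 1.612°, 14.442°, 4.511°, 1.960°, 302.606°, 1.084°, 20.845°, 12.940°.
Largest gap = 302.606° ⇒ minimal covering band is its complement: 360° − 302.606° = 57.394°.
Band runs from +154.876° eastward to -147.730°, crossing the antimeridian.

57.394°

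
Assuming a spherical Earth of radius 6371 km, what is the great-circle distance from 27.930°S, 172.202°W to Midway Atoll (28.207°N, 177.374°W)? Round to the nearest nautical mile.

3384 nmi

Δλ = -177.374 − -172.202 = -5.172°.
Δφ = 28.207 − -27.930 = 56.137°.
a = sin²(Δφ/2) + cos φ₁ · cos φ₂ · sin²(Δλ/2) = 0.222981.
c = 2·atan2(√a, √(1−a)) = 0.98359 rad → d = 6371·c ≈ 6266.44 km ≈ 3383.61 nmi.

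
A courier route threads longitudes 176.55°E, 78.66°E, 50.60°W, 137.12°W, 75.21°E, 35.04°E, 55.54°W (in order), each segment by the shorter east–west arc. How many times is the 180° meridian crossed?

Leg 1: +176.55° → +78.66°, shortest Δλ = -97.89° (west) — does not cross 180°.
Leg 2: +78.66° → -50.60°, shortest Δλ = -129.26° (west) — does not cross 180°.
Leg 3: -50.60° → -137.12°, shortest Δλ = -86.52° (west) — does not cross 180°.
Leg 4: -137.12° → +75.21°, shortest Δλ = -147.67° (west) — crosses 180°.
Leg 5: +75.21° → +35.04°, shortest Δλ = -40.17° (west) — does not cross 180°.
Leg 6: +35.04° → -55.54°, shortest Δλ = -90.58° (west) — does not cross 180°.
Total crossings: 1.

1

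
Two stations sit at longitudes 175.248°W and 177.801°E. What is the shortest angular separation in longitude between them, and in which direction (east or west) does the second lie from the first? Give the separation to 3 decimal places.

6.951° west

Raw difference: 177.801 − -175.248 = 353.049°.
Normalise into (−180°, 180°]: 353.049° − 360° = -6.951°.
Negative ⇒ the second point lies to the west; separation 6.951°.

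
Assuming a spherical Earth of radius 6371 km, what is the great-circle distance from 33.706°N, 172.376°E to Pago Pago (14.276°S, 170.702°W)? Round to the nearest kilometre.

5629 km

Δλ = -170.702 − 172.376 = -343.078°; wrapped into (−180°, 180°]: 16.922°.
Δφ = -14.276 − 33.706 = -47.982°.
a = sin²(Δφ/2) + cos φ₁ · cos φ₂ · sin²(Δλ/2) = 0.182772.
c = 2·atan2(√a, √(1−a)) = 0.88349 rad → d = 6371·c ≈ 5628.72 km.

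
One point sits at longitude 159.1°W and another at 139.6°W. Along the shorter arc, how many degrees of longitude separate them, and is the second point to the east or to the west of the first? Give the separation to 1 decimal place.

Raw difference: -139.6 − -159.1 = 19.5°.
Normalise into (−180°, 180°]: 19.5° stays 19.5°.
Positive ⇒ the second point lies to the east; separation 19.5°.

19.5° east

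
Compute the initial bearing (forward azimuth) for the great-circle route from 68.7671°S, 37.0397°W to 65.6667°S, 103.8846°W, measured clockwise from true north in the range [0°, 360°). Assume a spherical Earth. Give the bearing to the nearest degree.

245°

Δλ = -103.8846 − -37.0397 = -66.8449°.
θ = atan2( sin Δλ · cos φ₂ , cos φ₁ · sin φ₂ − sin φ₁ · cos φ₂ · cos Δλ )
  = atan2(-0.37885, -0.17896) = -115.285° → normalised to [0°, 360°): 244.715°.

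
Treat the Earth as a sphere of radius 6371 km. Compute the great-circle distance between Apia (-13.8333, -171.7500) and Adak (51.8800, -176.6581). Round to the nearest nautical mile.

Δλ = -176.6581 − -171.7500 = -4.9081°.
Δφ = 51.8800 − -13.8333 = 65.7133°.
a = sin²(Δφ/2) + cos φ₁ · cos φ₂ · sin²(Δλ/2) = 0.295448.
c = 2·atan2(√a, √(1−a)) = 1.14932 rad → d = 6371·c ≈ 7322.34 km ≈ 3953.75 nmi.

3954 nmi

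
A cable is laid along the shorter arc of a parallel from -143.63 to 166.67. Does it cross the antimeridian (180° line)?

Yes

Naïve |166.67 − -143.63| = 310.3° > 180°, so the shorter arc goes the other way round — across 180°.
Signed shortest Δλ = ((166.67 − -143.63 + 180) mod 360) − 180 = -49.7°.
Going west by 49.7° from -143.63° passes through 180° before reaching +166.67°.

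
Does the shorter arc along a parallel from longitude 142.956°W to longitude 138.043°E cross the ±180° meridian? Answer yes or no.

Yes

Naïve |138.043 − -142.956| = 280.999° > 180°, so the shorter arc goes the other way round — across 180°.
Signed shortest Δλ = ((138.043 − -142.956 + 180) mod 360) − 180 = -79.001°.
Going west by 79.001° from -142.956° passes through 180° before reaching +138.043°.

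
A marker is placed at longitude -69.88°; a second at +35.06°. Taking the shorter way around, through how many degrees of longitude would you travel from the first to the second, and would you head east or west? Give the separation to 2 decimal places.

Raw difference: 35.06 − -69.88 = 104.94°.
Normalise into (−180°, 180°]: 104.94° stays 104.94°.
Positive ⇒ the second point lies to the east; separation 104.94°.

104.94° east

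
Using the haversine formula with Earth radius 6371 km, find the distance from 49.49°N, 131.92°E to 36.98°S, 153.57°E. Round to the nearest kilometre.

Δλ = 153.57 − 131.92 = 21.65°.
Δφ = -36.98 − 49.49 = -86.47°.
a = sin²(Δφ/2) + cos φ₁ · cos φ₂ · sin²(Δλ/2) = 0.487518.
c = 2·atan2(√a, √(1−a)) = 1.54583 rad → d = 6371·c ≈ 9848.48 km.

9848 km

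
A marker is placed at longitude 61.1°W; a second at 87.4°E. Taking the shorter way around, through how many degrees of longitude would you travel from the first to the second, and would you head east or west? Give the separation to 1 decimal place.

148.5° east

Raw difference: 87.4 − -61.1 = 148.5°.
Normalise into (−180°, 180°]: 148.5° stays 148.5°.
Positive ⇒ the second point lies to the east; separation 148.5°.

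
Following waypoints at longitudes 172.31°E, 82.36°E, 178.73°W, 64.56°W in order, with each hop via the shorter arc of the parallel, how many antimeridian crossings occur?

1

Leg 1: +172.31° → +82.36°, shortest Δλ = -89.95° (west) — does not cross 180°.
Leg 2: +82.36° → -178.73°, shortest Δλ = 98.91° (east) — crosses 180°.
Leg 3: -178.73° → -64.56°, shortest Δλ = 114.17° (east) — does not cross 180°.
Total crossings: 1.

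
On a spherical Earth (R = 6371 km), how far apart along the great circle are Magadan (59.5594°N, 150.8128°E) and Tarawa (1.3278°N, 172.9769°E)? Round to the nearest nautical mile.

Δλ = 172.9769 − 150.8128 = 22.1641°.
Δφ = 1.3278 − 59.5594 = -58.2316°.
a = sin²(Δφ/2) + cos φ₁ · cos φ₂ · sin²(Δλ/2) = 0.255470.
c = 2·atan2(√a, √(1−a)) = 1.05979 rad → d = 6371·c ≈ 6751.89 km ≈ 3645.73 nmi.

3646 nmi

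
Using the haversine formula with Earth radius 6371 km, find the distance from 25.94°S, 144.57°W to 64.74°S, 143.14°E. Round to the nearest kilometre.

6581 km

Δλ = 143.14 − -144.57 = 287.71°; wrapped into (−180°, 180°]: -72.29°.
Δφ = -64.74 − -25.94 = -38.80°.
a = sin²(Δφ/2) + cos φ₁ · cos φ₂ · sin²(Δλ/2) = 0.243833.
c = 2·atan2(√a, √(1−a)) = 1.03289 rad → d = 6371·c ≈ 6580.57 km.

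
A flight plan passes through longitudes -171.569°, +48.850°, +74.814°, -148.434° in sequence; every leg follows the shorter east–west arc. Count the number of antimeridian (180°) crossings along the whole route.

Leg 1: -171.569° → +48.850°, shortest Δλ = -139.581° (west) — crosses 180°.
Leg 2: +48.850° → +74.814°, shortest Δλ = 25.964° (east) — does not cross 180°.
Leg 3: +74.814° → -148.434°, shortest Δλ = 136.752° (east) — crosses 180°.
Total crossings: 2.

2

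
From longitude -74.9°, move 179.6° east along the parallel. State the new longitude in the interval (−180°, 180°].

+104.7°

Start at -74.9°; shift +179.6° → +104.7°.
+104.7° already lies in (−180°, 180°].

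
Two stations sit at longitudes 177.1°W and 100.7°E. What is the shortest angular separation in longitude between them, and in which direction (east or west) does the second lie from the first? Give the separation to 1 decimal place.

Raw difference: 100.7 − -177.1 = 277.8°.
Normalise into (−180°, 180°]: 277.8° − 360° = -82.2°.
Negative ⇒ the second point lies to the west; separation 82.2°.

82.2° west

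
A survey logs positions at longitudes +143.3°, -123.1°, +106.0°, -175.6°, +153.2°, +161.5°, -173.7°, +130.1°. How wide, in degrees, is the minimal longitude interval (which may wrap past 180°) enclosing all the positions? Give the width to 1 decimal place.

130.9°

Sort the longitudes: -175.6°, -173.7°, -123.1°, +106.0°, +130.1°, +143.3°, +153.2°, +161.5°.
Eastward gaps between consecutive values (wrapping around): 1.9°, 50.6°, 229.1°, 24.1°, 13.2°, 9.9°, 8.3°, 22.9°.
Largest gap = 229.1° ⇒ minimal covering band is its complement: 360° − 229.1° = 130.9°.
Band runs from +106.0° eastward to -123.1°, crossing the antimeridian.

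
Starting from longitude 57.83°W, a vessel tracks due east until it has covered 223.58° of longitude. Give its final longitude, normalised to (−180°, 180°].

Start at -57.83°; shift +223.58° → +165.75°.
+165.75° already lies in (−180°, 180°].

165.75°E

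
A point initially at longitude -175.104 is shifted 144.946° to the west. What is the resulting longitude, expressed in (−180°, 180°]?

+39.950°

Start at -175.104°; shift −144.946° → -320.050°.
-320.050° lies outside (−180°, 180°]; add 360° → +39.950°.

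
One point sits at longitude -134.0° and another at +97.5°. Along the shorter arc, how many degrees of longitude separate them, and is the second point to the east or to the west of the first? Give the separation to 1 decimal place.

128.5° west

Raw difference: 97.5 − -134.0 = 231.5°.
Normalise into (−180°, 180°]: 231.5° − 360° = -128.5°.
Negative ⇒ the second point lies to the west; separation 128.5°.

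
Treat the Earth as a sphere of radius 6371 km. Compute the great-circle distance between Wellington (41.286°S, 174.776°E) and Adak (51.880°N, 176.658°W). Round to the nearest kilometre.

Δλ = -176.658 − 174.776 = -351.434°; wrapped into (−180°, 180°]: 8.566°.
Δφ = 51.880 − -41.286 = 93.166°.
a = sin²(Δφ/2) + cos φ₁ · cos φ₂ · sin²(Δλ/2) = 0.530202.
c = 2·atan2(√a, √(1−a)) = 1.63124 rad → d = 6371·c ≈ 10392.61 km.

10393 km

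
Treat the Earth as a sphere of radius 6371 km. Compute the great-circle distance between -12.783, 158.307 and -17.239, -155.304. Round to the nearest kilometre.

Δλ = -155.304 − 158.307 = -313.611°; wrapped into (−180°, 180°]: 46.389°.
Δφ = -17.239 − -12.783 = -4.456°.
a = sin²(Δφ/2) + cos φ₁ · cos φ₂ · sin²(Δλ/2) = 0.145992.
c = 2·atan2(√a, √(1−a)) = 0.78411 rad → d = 6371·c ≈ 4995.57 km.

4996 km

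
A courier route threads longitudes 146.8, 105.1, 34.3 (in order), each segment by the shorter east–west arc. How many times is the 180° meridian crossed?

0

Leg 1: +146.8° → +105.1°, shortest Δλ = -41.7° (west) — does not cross 180°.
Leg 2: +105.1° → +34.3°, shortest Δλ = -70.8° (west) — does not cross 180°.
Total crossings: 0.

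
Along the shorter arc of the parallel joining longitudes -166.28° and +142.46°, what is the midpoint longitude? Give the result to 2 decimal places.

+168.09°

Signed shortest Δλ from -166.28° to +142.46° is -51.26°.
Midpoint longitude = -166.28° + (-51.26°)/2 = -166.28° − 25.63° = -191.91°.
Normalise into (−180°, 180°]: +168.09°.
(The naïve average (-166.28 + +142.46)/2 = -11.91° is on the wrong side of the globe.)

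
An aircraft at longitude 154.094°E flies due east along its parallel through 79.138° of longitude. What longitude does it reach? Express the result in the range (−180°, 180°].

126.768°W

Start at +154.094°; shift +79.138° → +233.232°.
+233.232° lies outside (−180°, 180°]; subtract 360° → -126.768°.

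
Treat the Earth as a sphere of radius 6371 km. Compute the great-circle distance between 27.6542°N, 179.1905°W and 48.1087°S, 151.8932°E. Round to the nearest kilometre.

8905 km

Δλ = 151.8932 − -179.1905 = 331.0837°; wrapped into (−180°, 180°]: -28.9163°.
Δφ = -48.1087 − 27.6542 = -75.7629°.
a = sin²(Δφ/2) + cos φ₁ · cos φ₂ · sin²(Δλ/2) = 0.413901.
c = 2·atan2(√a, √(1−a)) = 1.39774 rad → d = 6371·c ≈ 8904.97 km.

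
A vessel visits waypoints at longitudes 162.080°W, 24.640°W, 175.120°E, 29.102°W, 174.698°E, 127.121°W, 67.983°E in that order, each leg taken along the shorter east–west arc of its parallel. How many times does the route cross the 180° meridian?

Leg 1: -162.080° → -24.640°, shortest Δλ = 137.44° (east) — does not cross 180°.
Leg 2: -24.640° → +175.120°, shortest Δλ = -160.24° (west) — crosses 180°.
Leg 3: +175.120° → -29.102°, shortest Δλ = 155.778° (east) — crosses 180°.
Leg 4: -29.102° → +174.698°, shortest Δλ = -156.2° (west) — crosses 180°.
Leg 5: +174.698° → -127.121°, shortest Δλ = 58.181° (east) — crosses 180°.
Leg 6: -127.121° → +67.983°, shortest Δλ = -164.896° (west) — crosses 180°.
Total crossings: 5.

5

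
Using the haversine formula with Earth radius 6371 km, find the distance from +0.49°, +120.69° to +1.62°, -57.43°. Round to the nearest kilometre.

Δλ = -57.43 − 120.69 = -178.12°.
Δφ = 1.62 − 0.49 = 1.13°.
a = sin²(Δφ/2) + cos φ₁ · cos φ₂ · sin²(Δλ/2) = 0.999392.
c = 2·atan2(√a, √(1−a)) = 3.09227 rad → d = 6371·c ≈ 19700.86 km.

19701 km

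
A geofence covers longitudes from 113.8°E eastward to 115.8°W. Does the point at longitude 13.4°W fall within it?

No

Band width going east from +113.8° to -115.8°: ((-115.8 − 113.8) mod 360) = 130.4°.
Offset of -13.4° east of the west edge: ((-13.4 − 113.8) mod 360) = 232.8°.
232.8° > 130.4° ⇒ outside.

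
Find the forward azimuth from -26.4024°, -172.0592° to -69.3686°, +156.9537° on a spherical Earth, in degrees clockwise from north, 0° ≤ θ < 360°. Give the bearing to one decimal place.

Δλ = 156.9537 − -172.0592 = 329.0129°; wrapped into (−180°, 180°]: -30.9871°.
θ = atan2( sin Δλ · cos φ₂ , cos φ₁ · sin φ₂ − sin φ₁ · cos φ₂ · cos Δλ )
  = atan2(-0.18141, -0.70393) = -165.549° → normalised to [0°, 360°): 194.451°.

194.5°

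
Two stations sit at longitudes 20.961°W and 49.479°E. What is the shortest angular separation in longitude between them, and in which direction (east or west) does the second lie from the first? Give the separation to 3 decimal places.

70.440° east

Raw difference: 49.479 − -20.961 = 70.44°.
Normalise into (−180°, 180°]: 70.44° stays 70.44°.
Positive ⇒ the second point lies to the east; separation 70.440°.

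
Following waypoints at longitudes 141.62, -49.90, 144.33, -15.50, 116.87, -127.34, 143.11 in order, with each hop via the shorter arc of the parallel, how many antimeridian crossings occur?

4

Leg 1: +141.62° → -49.90°, shortest Δλ = 168.48° (east) — crosses 180°.
Leg 2: -49.90° → +144.33°, shortest Δλ = -165.77° (west) — crosses 180°.
Leg 3: +144.33° → -15.50°, shortest Δλ = -159.83° (west) — does not cross 180°.
Leg 4: -15.50° → +116.87°, shortest Δλ = 132.37° (east) — does not cross 180°.
Leg 5: +116.87° → -127.34°, shortest Δλ = 115.79° (east) — crosses 180°.
Leg 6: -127.34° → +143.11°, shortest Δλ = -89.55° (west) — crosses 180°.
Total crossings: 4.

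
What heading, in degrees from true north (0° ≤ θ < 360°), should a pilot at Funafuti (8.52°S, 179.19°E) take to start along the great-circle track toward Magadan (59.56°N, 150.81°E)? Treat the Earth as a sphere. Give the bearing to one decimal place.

Δλ = 150.81 − 179.19 = -28.38°.
θ = atan2( sin Δλ · cos φ₂ , cos φ₁ · sin φ₂ − sin φ₁ · cos φ₂ · cos Δλ )
  = atan2(-0.24081, 0.91868) = -14.688° → normalised to [0°, 360°): 345.312°.

345.3°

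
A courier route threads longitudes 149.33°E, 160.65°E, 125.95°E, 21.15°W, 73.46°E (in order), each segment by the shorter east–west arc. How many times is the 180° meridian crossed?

0

Leg 1: +149.33° → +160.65°, shortest Δλ = 11.32° (east) — does not cross 180°.
Leg 2: +160.65° → +125.95°, shortest Δλ = -34.7° (west) — does not cross 180°.
Leg 3: +125.95° → -21.15°, shortest Δλ = -147.1° (west) — does not cross 180°.
Leg 4: -21.15° → +73.46°, shortest Δλ = 94.61° (east) — does not cross 180°.
Total crossings: 0.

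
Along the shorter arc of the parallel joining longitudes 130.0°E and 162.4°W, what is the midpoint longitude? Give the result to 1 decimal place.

Signed shortest Δλ from +130.0° to -162.4° is +67.6°.
Midpoint longitude = +130.0° + (+67.6°)/2 = +130.0° + 33.8° = +163.8°.
(The naïve average (+130.0 + -162.4)/2 = -16.2° is on the wrong side of the globe.)

163.8°E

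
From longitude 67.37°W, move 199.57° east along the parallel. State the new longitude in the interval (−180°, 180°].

132.20°E

Start at -67.37°; shift +199.57° → +132.20°.
+132.20° already lies in (−180°, 180°].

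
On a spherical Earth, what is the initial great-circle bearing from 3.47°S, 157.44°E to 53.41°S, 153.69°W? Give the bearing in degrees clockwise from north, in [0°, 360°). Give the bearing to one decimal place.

Δλ = -153.69 − 157.44 = -311.13°; wrapped into (−180°, 180°]: 48.87°.
θ = atan2( sin Δλ · cos φ₂ , cos φ₁ · sin φ₂ − sin φ₁ · cos φ₂ · cos Δλ )
  = atan2(0.44898, -0.77772) = 150.002° → normalised to [0°, 360°): 150.002°.

150.0°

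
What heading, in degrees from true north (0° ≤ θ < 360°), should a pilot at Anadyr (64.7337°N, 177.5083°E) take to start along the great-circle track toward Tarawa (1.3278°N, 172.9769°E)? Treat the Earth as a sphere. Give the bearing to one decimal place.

Δλ = 172.9769 − 177.5083 = -4.5314°.
θ = atan2( sin Δλ · cos φ₂ , cos φ₁ · sin φ₂ − sin φ₁ · cos φ₂ · cos Δλ )
  = atan2(-0.07898, -0.89137) = -174.936° → normalised to [0°, 360°): 185.064°.

185.1°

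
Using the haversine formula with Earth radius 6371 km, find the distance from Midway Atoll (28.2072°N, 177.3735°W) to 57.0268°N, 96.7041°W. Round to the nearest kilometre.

Δλ = -96.7041 − -177.3735 = 80.6694°.
Δφ = 57.0268 − 28.2072 = 28.8196°.
a = sin²(Δφ/2) + cos φ₁ · cos φ₂ · sin²(Δλ/2) = 0.262856.
c = 2·atan2(√a, √(1−a)) = 1.07664 rad → d = 6371·c ≈ 6859.28 km.

6859 km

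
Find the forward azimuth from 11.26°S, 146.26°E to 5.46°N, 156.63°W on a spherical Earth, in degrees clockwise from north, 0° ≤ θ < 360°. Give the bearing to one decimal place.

Δλ = -156.63 − 146.26 = -302.89°; wrapped into (−180°, 180°]: 57.11°.
θ = atan2( sin Δλ · cos φ₂ , cos φ₁ · sin φ₂ − sin φ₁ · cos φ₂ · cos Δλ )
  = atan2(0.83590, 0.19887) = 76.618° → normalised to [0°, 360°): 76.618°.

76.6°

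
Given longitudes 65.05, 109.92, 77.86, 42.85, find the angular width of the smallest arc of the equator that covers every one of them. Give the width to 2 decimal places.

Sort the longitudes: +42.85°, +65.05°, +77.86°, +109.92°.
Eastward gaps between consecutive values (wrapping around): 22.20°, 12.81°, 32.06°, 292.93°.
Largest gap = 292.93° ⇒ minimal covering band is its complement: 360° − 292.93° = 67.07°.
Band runs from +42.85° eastward to +109.92°.

67.07°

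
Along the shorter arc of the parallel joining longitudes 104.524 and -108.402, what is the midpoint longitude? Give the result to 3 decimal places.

Signed shortest Δλ from +104.524° to -108.402° is +147.074°.
Midpoint longitude = +104.524° + (+147.074°)/2 = +104.524° + 73.537° = +178.061°.
(The naïve average (+104.524 + -108.402)/2 = -1.939° is on the wrong side of the globe.)

+178.061°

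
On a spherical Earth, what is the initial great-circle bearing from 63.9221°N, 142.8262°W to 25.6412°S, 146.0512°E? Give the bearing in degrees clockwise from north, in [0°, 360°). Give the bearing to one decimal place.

242.1°

Δλ = 146.0512 − -142.8262 = 288.8774°; wrapped into (−180°, 180°]: -71.1226°.
θ = atan2( sin Δλ · cos φ₂ , cos φ₁ · sin φ₂ − sin φ₁ · cos φ₂ · cos Δλ )
  = atan2(-0.85303, -0.45221) = -117.929° → normalised to [0°, 360°): 242.071°.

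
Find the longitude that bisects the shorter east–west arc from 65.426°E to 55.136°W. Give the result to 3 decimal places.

Signed shortest Δλ from +65.426° to -55.136° is -120.562°.
Midpoint longitude = +65.426° + (-120.562°)/2 = +65.426° − 60.281° = +5.145°.

5.145°E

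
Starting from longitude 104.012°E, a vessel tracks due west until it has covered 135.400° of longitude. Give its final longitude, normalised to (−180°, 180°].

Start at +104.012°; shift −135.400° → -31.388°.
-31.388° already lies in (−180°, 180°].

31.388°W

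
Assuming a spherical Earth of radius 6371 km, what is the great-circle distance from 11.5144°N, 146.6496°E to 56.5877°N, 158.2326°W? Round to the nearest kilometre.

6853 km

Δλ = -158.2326 − 146.6496 = -304.8822°; wrapped into (−180°, 180°]: 55.1178°.
Δφ = 56.5877 − 11.5144 = 45.0733°.
a = sin²(Δφ/2) + cos φ₁ · cos φ₂ · sin²(Δλ/2) = 0.262398.
c = 2·atan2(√a, √(1−a)) = 1.07560 rad → d = 6371·c ≈ 6852.65 km.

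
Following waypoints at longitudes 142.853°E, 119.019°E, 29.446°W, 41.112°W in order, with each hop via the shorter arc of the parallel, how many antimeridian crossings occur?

Leg 1: +142.853° → +119.019°, shortest Δλ = -23.834° (west) — does not cross 180°.
Leg 2: +119.019° → -29.446°, shortest Δλ = -148.465° (west) — does not cross 180°.
Leg 3: -29.446° → -41.112°, shortest Δλ = -11.666° (west) — does not cross 180°.
Total crossings: 0.

0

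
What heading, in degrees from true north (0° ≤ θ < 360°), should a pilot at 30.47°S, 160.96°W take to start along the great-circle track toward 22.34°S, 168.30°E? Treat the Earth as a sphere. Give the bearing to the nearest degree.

Δλ = 168.30 − -160.96 = 329.26°; wrapped into (−180°, 180°]: -30.74°.
θ = atan2( sin Δλ · cos φ₂ , cos φ₁ · sin φ₂ − sin φ₁ · cos φ₂ · cos Δλ )
  = atan2(-0.47278, 0.07552) = -80.925° → normalised to [0°, 360°): 279.075°.

279°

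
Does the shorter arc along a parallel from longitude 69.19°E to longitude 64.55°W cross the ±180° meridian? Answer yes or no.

Signed shortest Δλ = ((-64.55 − 69.19 + 180) mod 360) − 180 = -133.74°.
Going west by 133.74° from +69.19° reaches -64.55° without touching 180°.

No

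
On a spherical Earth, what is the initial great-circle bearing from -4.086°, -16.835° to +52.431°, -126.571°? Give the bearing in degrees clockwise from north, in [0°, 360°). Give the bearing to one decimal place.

323.5°

Δλ = -126.571 − -16.835 = -109.736°.
θ = atan2( sin Δλ · cos φ₂ , cos φ₁ · sin φ₂ − sin φ₁ · cos φ₂ · cos Δλ )
  = atan2(-0.57390, 0.77593) = -36.488° → normalised to [0°, 360°): 323.512°.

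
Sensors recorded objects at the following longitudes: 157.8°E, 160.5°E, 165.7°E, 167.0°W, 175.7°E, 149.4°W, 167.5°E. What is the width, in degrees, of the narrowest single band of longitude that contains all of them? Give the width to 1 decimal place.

52.8°

Sort the longitudes: -167.0°, -149.4°, +157.8°, +160.5°, +165.7°, +167.5°, +175.7°.
Eastward gaps between consecutive values (wrapping around): 17.6°, 307.2°, 2.7°, 5.2°, 1.8°, 8.2°, 17.3°.
Largest gap = 307.2° ⇒ minimal covering band is its complement: 360° − 307.2° = 52.8°.
Band runs from +157.8° eastward to -149.4°, crossing the antimeridian.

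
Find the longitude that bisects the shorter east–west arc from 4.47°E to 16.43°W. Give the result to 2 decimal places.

Signed shortest Δλ from +4.47° to -16.43° is -20.90°.
Midpoint longitude = +4.47° + (-20.90°)/2 = +4.47° − 10.45° = -5.98°.

5.98°W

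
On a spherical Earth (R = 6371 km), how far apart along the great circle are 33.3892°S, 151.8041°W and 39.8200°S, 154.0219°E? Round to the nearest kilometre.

4815 km

Δλ = 154.0219 − -151.8041 = 305.8260°; wrapped into (−180°, 180°]: -54.1740°.
Δφ = -39.8200 − -33.3892 = -6.4308°.
a = sin²(Δφ/2) + cos φ₁ · cos φ₂ · sin²(Δλ/2) = 0.136110.
c = 2·atan2(√a, √(1−a)) = 0.75572 rad → d = 6371·c ≈ 4814.67 km.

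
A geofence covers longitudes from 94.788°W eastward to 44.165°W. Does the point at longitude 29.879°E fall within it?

Band width going east from -94.788° to -44.165°: ((-44.165 − -94.788) mod 360) = 50.623°.
Offset of +29.879° east of the west edge: ((29.879 − -94.788) mod 360) = 124.667°.
124.667° > 50.623° ⇒ outside.

No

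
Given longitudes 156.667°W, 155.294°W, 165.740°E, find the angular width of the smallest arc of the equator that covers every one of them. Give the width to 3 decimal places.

Sort the longitudes: -156.667°, -155.294°, +165.740°.
Eastward gaps between consecutive values (wrapping around): 1.373°, 321.034°, 37.593°.
Largest gap = 321.034° ⇒ minimal covering band is its complement: 360° − 321.034° = 38.966°.
Band runs from +165.740° eastward to -155.294°, crossing the antimeridian.

38.966°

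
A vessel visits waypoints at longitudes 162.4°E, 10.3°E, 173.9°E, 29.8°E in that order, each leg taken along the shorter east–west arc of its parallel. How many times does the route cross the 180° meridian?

Leg 1: +162.4° → +10.3°, shortest Δλ = -152.1° (west) — does not cross 180°.
Leg 2: +10.3° → +173.9°, shortest Δλ = 163.6° (east) — does not cross 180°.
Leg 3: +173.9° → +29.8°, shortest Δλ = -144.1° (west) — does not cross 180°.
Total crossings: 0.

0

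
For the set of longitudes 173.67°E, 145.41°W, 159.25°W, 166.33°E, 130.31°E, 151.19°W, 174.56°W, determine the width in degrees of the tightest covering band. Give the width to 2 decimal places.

Sort the longitudes: -174.56°, -159.25°, -151.19°, -145.41°, +130.31°, +166.33°, +173.67°.
Eastward gaps between consecutive values (wrapping around): 15.31°, 8.06°, 5.78°, 275.72°, 36.02°, 7.34°, 11.77°.
Largest gap = 275.72° ⇒ minimal covering band is its complement: 360° − 275.72° = 84.28°.
Band runs from +130.31° eastward to -145.41°, crossing the antimeridian.

84.28°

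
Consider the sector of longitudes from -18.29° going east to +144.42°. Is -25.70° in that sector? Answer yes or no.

No

Band width going east from -18.29° to +144.42°: ((144.42 − -18.29) mod 360) = 162.71°.
Offset of -25.70° east of the west edge: ((-25.70 − -18.29) mod 360) = 352.59°.
352.59° > 162.71° ⇒ outside.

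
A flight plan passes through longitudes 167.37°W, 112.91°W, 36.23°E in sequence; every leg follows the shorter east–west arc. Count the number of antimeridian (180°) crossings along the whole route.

0

Leg 1: -167.37° → -112.91°, shortest Δλ = 54.46° (east) — does not cross 180°.
Leg 2: -112.91° → +36.23°, shortest Δλ = 149.14° (east) — does not cross 180°.
Total crossings: 0.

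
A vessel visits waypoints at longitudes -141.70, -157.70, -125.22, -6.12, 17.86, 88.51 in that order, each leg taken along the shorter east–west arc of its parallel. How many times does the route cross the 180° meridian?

Leg 1: -141.70° → -157.70°, shortest Δλ = -16.0° (west) — does not cross 180°.
Leg 2: -157.70° → -125.22°, shortest Δλ = 32.48° (east) — does not cross 180°.
Leg 3: -125.22° → -6.12°, shortest Δλ = 119.1° (east) — does not cross 180°.
Leg 4: -6.12° → +17.86°, shortest Δλ = 23.98° (east) — does not cross 180°.
Leg 5: +17.86° → +88.51°, shortest Δλ = 70.65° (east) — does not cross 180°.
Total crossings: 0.

0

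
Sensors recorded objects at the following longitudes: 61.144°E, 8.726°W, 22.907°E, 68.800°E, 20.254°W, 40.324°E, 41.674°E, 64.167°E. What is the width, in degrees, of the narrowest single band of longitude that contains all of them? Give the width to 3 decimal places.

Sort the longitudes: -20.254°, -8.726°, +22.907°, +40.324°, +41.674°, +61.144°, +64.167°, +68.800°.
Eastward gaps between consecutive values (wrapping around): 11.528°, 31.633°, 17.417°, 1.350°, 19.470°, 3.023°, 4.633°, 270.946°.
Largest gap = 270.946° ⇒ minimal covering band is its complement: 360° − 270.946° = 89.054°.
Band runs from -20.254° eastward to +68.800°.

89.054°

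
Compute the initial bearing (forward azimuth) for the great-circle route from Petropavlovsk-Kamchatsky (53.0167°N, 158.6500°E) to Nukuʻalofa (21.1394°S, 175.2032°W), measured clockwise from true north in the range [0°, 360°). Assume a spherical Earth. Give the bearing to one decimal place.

Δλ = -175.2032 − 158.6500 = -333.8532°; wrapped into (−180°, 180°]: 26.1468°.
θ = atan2( sin Δλ · cos φ₂ , cos φ₁ · sin φ₂ − sin φ₁ · cos φ₂ · cos Δλ )
  = atan2(0.41102, -0.88577) = 155.108° → normalised to [0°, 360°): 155.108°.

155.1°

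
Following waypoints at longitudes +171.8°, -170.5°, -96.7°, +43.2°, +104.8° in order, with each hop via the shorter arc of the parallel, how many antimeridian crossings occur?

1

Leg 1: +171.8° → -170.5°, shortest Δλ = 17.7° (east) — crosses 180°.
Leg 2: -170.5° → -96.7°, shortest Δλ = 73.8° (east) — does not cross 180°.
Leg 3: -96.7° → +43.2°, shortest Δλ = 139.9° (east) — does not cross 180°.
Leg 4: +43.2° → +104.8°, shortest Δλ = 61.6° (east) — does not cross 180°.
Total crossings: 1.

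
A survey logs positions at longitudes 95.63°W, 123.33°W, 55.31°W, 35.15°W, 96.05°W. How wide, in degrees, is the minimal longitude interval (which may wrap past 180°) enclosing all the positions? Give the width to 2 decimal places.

Sort the longitudes: -123.33°, -96.05°, -95.63°, -55.31°, -35.15°.
Eastward gaps between consecutive values (wrapping around): 27.28°, 0.42°, 40.32°, 20.16°, 271.82°.
Largest gap = 271.82° ⇒ minimal covering band is its complement: 360° − 271.82° = 88.18°.
Band runs from -123.33° eastward to -35.15°.

88.18°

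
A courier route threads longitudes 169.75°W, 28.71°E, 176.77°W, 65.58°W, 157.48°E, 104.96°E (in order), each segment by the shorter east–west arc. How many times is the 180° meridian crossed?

3

Leg 1: -169.75° → +28.71°, shortest Δλ = -161.54° (west) — crosses 180°.
Leg 2: +28.71° → -176.77°, shortest Δλ = 154.52° (east) — crosses 180°.
Leg 3: -176.77° → -65.58°, shortest Δλ = 111.19° (east) — does not cross 180°.
Leg 4: -65.58° → +157.48°, shortest Δλ = -136.94° (west) — crosses 180°.
Leg 5: +157.48° → +104.96°, shortest Δλ = -52.52° (west) — does not cross 180°.
Total crossings: 3.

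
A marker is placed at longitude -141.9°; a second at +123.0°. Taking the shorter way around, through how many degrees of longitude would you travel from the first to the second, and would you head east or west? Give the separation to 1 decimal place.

95.1° west

Raw difference: 123.0 − -141.9 = 264.9°.
Normalise into (−180°, 180°]: 264.9° − 360° = -95.1°.
Negative ⇒ the second point lies to the west; separation 95.1°.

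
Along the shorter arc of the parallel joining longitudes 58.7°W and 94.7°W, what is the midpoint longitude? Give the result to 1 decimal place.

76.7°W

Signed shortest Δλ from -58.7° to -94.7° is -36.0°.
Midpoint longitude = -58.7° + (-36.0°)/2 = -58.7° − 18.0° = -76.7°.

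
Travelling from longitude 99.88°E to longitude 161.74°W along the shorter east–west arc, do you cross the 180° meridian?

Yes

Naïve |-161.74 − 99.88| = 261.62° > 180°, so the shorter arc goes the other way round — across 180°.
Signed shortest Δλ = ((-161.74 − 99.88 + 180) mod 360) − 180 = 98.38°.
Going east by 98.38° from +99.88° passes through 180° before reaching -161.74°.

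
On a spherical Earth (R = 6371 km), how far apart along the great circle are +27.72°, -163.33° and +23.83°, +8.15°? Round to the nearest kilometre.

Δλ = 8.15 − -163.33 = 171.48°.
Δφ = 23.83 − 27.72 = -3.89°.
a = sin²(Δφ/2) + cos φ₁ · cos φ₂ · sin²(Δλ/2) = 0.806448.
c = 2·atan2(√a, √(1−a)) = 2.23052 rad → d = 6371·c ≈ 14210.61 km.

14211 km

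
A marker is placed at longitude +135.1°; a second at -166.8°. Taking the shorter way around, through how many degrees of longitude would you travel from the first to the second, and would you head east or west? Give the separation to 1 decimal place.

58.1° east

Raw difference: -166.8 − 135.1 = -301.9°.
Normalise into (−180°, 180°]: -301.9° + 360° = 58.1°.
Positive ⇒ the second point lies to the east; separation 58.1°.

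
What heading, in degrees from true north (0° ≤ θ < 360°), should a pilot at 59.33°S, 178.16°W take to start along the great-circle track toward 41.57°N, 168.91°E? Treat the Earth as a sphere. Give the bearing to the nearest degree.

Δλ = 168.91 − -178.16 = 347.07°; wrapped into (−180°, 180°]: -12.93°.
θ = atan2( sin Δλ · cos φ₂ , cos φ₁ · sin φ₂ − sin φ₁ · cos φ₂ · cos Δλ )
  = atan2(-0.16741, 0.96564) = -9.835° → normalised to [0°, 360°): 350.165°.

350°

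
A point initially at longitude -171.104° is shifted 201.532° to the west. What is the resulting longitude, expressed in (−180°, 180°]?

Start at -171.104°; shift −201.532° → -372.636°.
-372.636° lies outside (−180°, 180°]; add 360° → -12.636°.

-12.636°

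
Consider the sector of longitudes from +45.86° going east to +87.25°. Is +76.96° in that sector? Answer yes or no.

Band width going east from +45.86° to +87.25°: ((87.25 − 45.86) mod 360) = 41.39°.
Offset of +76.96° east of the west edge: ((76.96 − 45.86) mod 360) = 31.10°.
31.10° ≤ 41.39° ⇒ inside.

Yes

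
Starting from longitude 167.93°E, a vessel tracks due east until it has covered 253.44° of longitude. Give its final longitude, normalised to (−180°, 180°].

Start at +167.93°; shift +253.44° → +421.37°.
+421.37° lies outside (−180°, 180°]; subtract 360° → +61.37°.

61.37°E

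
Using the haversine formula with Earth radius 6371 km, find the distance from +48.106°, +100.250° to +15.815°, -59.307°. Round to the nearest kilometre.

Δλ = -59.307 − 100.250 = -159.557°.
Δφ = 15.815 − 48.106 = -32.291°.
a = sin²(Δφ/2) + cos φ₁ · cos φ₂ · sin²(Δλ/2) = 0.699573.
c = 2·atan2(√a, √(1−a)) = 1.98138 rad → d = 6371·c ≈ 12623.39 km.

12623 km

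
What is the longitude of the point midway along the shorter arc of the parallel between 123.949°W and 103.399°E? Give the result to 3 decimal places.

Signed shortest Δλ from -123.949° to +103.399° is -132.652°.
Midpoint longitude = -123.949° + (-132.652°)/2 = -123.949° − 66.326° = -190.275°.
Normalise into (−180°, 180°]: +169.725°.
(The naïve average (-123.949 + +103.399)/2 = -10.275° is on the wrong side of the globe.)

169.725°E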